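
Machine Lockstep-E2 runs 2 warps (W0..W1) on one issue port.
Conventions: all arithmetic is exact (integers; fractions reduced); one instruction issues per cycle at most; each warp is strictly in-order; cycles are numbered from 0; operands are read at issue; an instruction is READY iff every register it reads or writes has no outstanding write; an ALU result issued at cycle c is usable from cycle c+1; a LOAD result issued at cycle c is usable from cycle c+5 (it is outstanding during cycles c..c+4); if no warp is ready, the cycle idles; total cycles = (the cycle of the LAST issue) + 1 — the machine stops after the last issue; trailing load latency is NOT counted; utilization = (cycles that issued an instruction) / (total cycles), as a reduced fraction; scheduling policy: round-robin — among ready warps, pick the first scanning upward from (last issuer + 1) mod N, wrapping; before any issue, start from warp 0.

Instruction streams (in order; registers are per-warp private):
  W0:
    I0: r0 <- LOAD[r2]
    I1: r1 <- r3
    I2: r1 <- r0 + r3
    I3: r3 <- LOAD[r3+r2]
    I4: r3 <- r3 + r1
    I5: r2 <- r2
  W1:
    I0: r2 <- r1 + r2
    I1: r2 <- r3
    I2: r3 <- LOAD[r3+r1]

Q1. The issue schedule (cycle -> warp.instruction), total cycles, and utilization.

cycle 0: W0.I0
cycle 1: W1.I0
cycle 2: W0.I1
cycle 3: W1.I1
cycle 4: W1.I2
cycle 5: W0.I2
cycle 6: W0.I3
cycle 7: idle
cycle 8: idle
cycle 9: idle
cycle 10: idle
cycle 11: W0.I4
cycle 12: W0.I5

Answer: 13 cycles, utilization 9/13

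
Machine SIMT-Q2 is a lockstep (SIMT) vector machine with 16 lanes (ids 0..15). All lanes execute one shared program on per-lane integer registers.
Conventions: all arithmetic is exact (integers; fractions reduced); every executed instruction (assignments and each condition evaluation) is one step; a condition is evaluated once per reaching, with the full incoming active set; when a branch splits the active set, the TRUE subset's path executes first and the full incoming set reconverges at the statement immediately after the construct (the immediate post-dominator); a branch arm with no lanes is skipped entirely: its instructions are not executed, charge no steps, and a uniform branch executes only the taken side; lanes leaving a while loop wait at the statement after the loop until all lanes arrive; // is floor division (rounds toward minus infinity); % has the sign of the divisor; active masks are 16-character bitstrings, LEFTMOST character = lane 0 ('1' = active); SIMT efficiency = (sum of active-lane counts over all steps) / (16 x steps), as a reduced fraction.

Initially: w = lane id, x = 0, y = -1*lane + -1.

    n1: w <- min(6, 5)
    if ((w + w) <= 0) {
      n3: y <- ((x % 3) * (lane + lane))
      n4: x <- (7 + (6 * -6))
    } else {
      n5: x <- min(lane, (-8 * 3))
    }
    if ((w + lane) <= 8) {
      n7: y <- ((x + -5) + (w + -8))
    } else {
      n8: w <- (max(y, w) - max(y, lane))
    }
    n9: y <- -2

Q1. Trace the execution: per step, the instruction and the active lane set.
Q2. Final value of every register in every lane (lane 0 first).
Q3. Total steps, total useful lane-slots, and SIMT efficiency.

step 0: w <- min(6, 5)               1111111111111111
step 1: eval ((w + w) <= 0)          1111111111111111
step 2: x <- min(lane, (-8 * 3))     1111111111111111
step 3: eval ((w + lane) <= 8)       1111111111111111
step 4: y <- ((x + -5) + (w + -8))   1111000000000000
step 5: w <- (max(y, w) - max(y, lane)) 0000111111111111
step 6: y <- -2                      1111111111111111

Answer: 7 steps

w: 5,5,5,5,1,0,-1,-2,-3,-4,-5,-6,-7,-8,-9,-10
x: -24,-24,-24,-24,-24,-24,-24,-24,-24,-24,-24,-24,-24,-24,-24,-24
y: -2,-2,-2,-2,-2,-2,-2,-2,-2,-2,-2,-2,-2,-2,-2,-2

steps = 7; useful = 96; efficiency = 96/112 = 6/7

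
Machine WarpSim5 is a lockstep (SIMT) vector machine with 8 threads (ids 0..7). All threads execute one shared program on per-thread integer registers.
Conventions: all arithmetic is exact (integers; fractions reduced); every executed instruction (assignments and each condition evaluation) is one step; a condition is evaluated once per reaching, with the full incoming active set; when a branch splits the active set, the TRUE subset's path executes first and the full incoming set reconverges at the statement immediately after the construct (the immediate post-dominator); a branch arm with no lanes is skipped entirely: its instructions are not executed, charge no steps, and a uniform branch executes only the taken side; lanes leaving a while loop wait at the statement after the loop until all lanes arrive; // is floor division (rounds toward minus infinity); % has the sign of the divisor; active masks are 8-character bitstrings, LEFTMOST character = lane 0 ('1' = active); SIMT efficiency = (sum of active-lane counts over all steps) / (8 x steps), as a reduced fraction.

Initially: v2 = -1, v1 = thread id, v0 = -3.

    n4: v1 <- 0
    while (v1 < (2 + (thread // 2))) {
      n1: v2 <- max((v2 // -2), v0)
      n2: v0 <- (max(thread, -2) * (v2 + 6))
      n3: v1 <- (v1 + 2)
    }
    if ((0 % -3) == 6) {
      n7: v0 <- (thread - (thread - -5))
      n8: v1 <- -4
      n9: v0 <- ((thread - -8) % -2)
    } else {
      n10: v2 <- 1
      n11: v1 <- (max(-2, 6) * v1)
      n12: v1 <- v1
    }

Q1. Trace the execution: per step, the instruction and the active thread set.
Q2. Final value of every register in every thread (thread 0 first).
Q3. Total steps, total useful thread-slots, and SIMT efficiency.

step 0: v1 <- 0                      11111111
step 1: eval (v1 < (2 + (thread // 2))) 11111111
step 2: v2 <- max((v2 // -2), v0)    11111111
step 3: v0 <- (max(thread, -2) * (v2 + 6)) 11111111
step 4: v1 <- (v1 + 2)               11111111
step 5: eval (v1 < (2 + (thread // 2))) 11111111
step 6: v2 <- max((v2 // -2), v0)    00111111
step 7: v0 <- (max(thread, -2) * (v2 + 6)) 00111111
step 8: v1 <- (v1 + 2)               00111111
step 9: eval (v1 < (2 + (thread // 2))) 00111111
step 10: v2 <- max((v2 // -2), v0)    00000011
step 11: v0 <- (max(thread, -2) * (v2 + 6)) 00000011
step 12: v1 <- (v1 + 2)               00000011
step 13: eval (v1 < (2 + (thread // 2))) 00000011
step 14: eval ((0 % -3) == 6)         11111111
step 15: v2 <- 1                      11111111
step 16: v1 <- (max(-2, 6) * v1)      11111111
step 17: v1 <- v1                     11111111

Answer: 18 steps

v2: 1,1,1,1,1,1,1,1
v1: 12,12,24,24,24,24,36,36
v0: 0,6,36,72,120,180,1548,2394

steps = 18; useful = 112; efficiency = 112/144 = 7/9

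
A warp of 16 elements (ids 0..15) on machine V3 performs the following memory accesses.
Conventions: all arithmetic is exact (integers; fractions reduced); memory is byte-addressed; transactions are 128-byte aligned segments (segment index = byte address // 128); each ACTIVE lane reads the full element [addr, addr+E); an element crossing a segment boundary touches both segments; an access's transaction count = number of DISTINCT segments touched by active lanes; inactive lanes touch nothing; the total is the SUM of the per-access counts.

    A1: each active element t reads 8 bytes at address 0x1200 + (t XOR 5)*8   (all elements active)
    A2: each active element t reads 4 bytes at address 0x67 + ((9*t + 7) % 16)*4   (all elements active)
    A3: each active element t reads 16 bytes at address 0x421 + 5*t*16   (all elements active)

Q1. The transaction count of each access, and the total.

A1: 1 transaction
A2: 2 transactions
A3: 10 transactions

Answer: 1,2,10; total 13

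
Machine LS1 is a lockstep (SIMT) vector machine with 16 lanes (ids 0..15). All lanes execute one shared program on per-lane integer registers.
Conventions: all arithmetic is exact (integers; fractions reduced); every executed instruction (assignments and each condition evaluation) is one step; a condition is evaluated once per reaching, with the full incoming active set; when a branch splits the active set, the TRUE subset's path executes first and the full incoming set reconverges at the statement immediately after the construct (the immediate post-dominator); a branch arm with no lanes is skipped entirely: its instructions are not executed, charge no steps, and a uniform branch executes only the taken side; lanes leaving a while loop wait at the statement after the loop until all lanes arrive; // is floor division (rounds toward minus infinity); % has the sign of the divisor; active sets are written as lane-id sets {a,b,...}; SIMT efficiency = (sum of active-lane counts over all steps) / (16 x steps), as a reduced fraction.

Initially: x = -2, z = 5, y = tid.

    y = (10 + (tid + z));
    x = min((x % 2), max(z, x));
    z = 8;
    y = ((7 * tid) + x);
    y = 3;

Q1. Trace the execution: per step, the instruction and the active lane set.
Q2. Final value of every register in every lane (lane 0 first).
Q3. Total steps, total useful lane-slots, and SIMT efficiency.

step 0: y <- (10 + (tid + z))        {0,1,2,3,4,5,6,7,8,9,10,11,12,13,14,15}
step 1: x <- min((x % 2), max(z, x)) {0,1,2,3,4,5,6,7,8,9,10,11,12,13,14,15}
step 2: z <- 8                       {0,1,2,3,4,5,6,7,8,9,10,11,12,13,14,15}
step 3: y <- ((7 * tid) + x)         {0,1,2,3,4,5,6,7,8,9,10,11,12,13,14,15}
step 4: y <- 3                       {0,1,2,3,4,5,6,7,8,9,10,11,12,13,14,15}

Answer: 5 steps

x: 0,0,0,0,0,0,0,0,0,0,0,0,0,0,0,0
z: 8,8,8,8,8,8,8,8,8,8,8,8,8,8,8,8
y: 3,3,3,3,3,3,3,3,3,3,3,3,3,3,3,3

steps = 5; useful = 80; efficiency = 80/80 = 1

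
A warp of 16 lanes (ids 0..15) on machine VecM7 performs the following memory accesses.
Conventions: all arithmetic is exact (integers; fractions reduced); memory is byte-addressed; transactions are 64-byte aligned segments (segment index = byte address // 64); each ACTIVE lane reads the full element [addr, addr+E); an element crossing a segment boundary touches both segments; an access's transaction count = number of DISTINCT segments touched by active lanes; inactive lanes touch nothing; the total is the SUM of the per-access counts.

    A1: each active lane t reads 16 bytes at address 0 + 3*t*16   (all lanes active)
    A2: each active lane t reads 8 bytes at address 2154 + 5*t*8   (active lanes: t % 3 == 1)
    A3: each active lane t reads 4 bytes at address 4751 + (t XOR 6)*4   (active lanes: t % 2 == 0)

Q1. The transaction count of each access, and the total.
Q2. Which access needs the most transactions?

A1: 12 transactions
A2: 6 transactions
A3: 2 transactions

Answer: 12,6,2; total 20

Answer: A1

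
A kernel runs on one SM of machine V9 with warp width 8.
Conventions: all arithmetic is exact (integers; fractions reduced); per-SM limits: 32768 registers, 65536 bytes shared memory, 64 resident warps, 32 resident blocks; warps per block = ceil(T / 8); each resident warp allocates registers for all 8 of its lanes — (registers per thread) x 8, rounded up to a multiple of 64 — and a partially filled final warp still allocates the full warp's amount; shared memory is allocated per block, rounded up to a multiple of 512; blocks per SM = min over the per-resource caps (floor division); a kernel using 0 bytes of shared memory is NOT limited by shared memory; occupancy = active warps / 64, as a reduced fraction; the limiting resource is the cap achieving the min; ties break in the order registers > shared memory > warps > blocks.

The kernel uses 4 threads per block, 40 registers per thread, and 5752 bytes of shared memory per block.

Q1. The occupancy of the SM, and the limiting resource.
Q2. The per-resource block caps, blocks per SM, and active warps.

Answer: occupancy 5/32, limited by shared memory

registers: 102 blocks
shared memory: 10 blocks
warps: 64 blocks
blocks: 32 blocks

Answer: 10 blocks, 10 active warps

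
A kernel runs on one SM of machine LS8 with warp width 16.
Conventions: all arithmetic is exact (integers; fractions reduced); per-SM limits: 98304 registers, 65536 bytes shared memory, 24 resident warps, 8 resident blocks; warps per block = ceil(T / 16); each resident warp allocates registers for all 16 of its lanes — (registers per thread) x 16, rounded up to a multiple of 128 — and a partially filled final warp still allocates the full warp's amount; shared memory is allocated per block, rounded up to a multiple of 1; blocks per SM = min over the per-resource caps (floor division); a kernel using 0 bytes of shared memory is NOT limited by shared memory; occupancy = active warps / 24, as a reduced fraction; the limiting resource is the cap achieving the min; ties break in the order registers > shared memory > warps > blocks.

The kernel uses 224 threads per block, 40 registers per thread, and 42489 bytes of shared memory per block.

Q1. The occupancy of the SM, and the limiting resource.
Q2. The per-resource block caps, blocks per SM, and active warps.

Answer: occupancy 7/12, limited by shared memory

registers: 10 blocks
shared memory: 1 block
warps: 1 block
blocks: 8 blocks

Answer: 1 block, 14 active warps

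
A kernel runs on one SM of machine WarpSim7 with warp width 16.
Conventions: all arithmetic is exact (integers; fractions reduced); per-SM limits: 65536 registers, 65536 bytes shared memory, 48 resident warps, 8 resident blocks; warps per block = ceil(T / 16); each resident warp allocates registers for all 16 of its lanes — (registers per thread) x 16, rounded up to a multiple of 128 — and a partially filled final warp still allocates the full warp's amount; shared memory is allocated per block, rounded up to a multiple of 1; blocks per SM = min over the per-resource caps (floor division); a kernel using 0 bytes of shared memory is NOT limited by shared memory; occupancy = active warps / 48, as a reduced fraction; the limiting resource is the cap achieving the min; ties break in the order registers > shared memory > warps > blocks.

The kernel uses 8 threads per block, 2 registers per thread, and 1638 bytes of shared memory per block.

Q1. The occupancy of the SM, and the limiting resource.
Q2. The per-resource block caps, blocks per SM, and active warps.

Answer: occupancy 1/6, limited by blocks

registers: 512 blocks
shared memory: 40 blocks
warps: 48 blocks
blocks: 8 blocks

Answer: 8 blocks, 8 active warps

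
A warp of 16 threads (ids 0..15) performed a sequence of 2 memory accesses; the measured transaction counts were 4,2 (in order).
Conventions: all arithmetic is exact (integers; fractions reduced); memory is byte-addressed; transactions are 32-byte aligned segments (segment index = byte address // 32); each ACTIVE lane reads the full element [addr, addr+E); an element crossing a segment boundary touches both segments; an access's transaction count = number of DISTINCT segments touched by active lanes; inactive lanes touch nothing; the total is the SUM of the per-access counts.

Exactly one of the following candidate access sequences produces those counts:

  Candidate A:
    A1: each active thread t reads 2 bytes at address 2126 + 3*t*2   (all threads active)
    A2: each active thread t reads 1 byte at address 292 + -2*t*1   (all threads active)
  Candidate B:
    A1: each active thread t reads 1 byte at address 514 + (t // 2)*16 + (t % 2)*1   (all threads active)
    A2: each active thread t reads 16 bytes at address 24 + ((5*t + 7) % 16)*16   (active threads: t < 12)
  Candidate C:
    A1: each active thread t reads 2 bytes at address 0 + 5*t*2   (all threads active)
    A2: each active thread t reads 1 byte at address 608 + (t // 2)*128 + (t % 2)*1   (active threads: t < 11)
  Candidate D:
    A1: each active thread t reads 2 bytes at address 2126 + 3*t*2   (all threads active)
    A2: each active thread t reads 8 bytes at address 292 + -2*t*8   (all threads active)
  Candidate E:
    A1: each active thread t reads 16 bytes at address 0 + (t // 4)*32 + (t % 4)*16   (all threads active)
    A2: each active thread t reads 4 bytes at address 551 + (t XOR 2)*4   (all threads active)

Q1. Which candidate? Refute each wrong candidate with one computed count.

B: A2 gives 9 transactions, not 2
C: A1 gives 5 transactions, not 4
D: A2 gives 9 transactions, not 2
E: A1 gives 5 transactions, not 4
A: all counts match (4,2)

Answer: A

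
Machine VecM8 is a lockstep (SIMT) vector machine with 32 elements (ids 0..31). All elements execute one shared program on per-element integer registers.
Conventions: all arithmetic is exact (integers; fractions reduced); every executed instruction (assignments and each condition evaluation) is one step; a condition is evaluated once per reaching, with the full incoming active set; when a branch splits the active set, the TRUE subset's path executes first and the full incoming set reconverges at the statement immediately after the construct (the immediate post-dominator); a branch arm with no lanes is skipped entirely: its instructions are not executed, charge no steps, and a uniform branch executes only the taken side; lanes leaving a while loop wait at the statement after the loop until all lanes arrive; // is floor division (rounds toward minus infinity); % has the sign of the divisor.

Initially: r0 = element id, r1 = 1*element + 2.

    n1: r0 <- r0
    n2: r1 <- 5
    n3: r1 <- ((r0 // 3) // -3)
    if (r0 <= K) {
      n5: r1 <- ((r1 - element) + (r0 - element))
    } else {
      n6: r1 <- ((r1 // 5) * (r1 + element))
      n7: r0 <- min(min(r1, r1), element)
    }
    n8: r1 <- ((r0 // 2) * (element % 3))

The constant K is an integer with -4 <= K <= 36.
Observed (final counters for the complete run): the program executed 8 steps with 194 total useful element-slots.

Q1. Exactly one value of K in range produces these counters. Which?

Answer: K = 29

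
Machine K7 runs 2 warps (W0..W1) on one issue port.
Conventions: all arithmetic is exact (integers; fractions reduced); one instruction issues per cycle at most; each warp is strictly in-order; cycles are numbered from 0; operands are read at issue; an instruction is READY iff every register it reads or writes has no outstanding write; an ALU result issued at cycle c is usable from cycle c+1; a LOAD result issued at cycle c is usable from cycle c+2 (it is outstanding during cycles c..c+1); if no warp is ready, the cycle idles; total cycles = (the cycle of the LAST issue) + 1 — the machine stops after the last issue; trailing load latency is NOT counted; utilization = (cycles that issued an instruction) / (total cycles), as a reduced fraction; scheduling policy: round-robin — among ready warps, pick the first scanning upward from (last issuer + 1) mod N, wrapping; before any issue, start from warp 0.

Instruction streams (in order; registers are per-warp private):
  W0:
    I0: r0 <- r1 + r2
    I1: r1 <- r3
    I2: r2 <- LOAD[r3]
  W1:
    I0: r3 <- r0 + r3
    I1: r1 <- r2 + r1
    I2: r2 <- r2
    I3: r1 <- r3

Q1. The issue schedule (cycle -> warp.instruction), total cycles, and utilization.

cycle 0: W0.I0
cycle 1: W1.I0
cycle 2: W0.I1
cycle 3: W1.I1
cycle 4: W0.I2
cycle 5: W1.I2
cycle 6: W1.I3

Answer: 7 cycles, utilization 1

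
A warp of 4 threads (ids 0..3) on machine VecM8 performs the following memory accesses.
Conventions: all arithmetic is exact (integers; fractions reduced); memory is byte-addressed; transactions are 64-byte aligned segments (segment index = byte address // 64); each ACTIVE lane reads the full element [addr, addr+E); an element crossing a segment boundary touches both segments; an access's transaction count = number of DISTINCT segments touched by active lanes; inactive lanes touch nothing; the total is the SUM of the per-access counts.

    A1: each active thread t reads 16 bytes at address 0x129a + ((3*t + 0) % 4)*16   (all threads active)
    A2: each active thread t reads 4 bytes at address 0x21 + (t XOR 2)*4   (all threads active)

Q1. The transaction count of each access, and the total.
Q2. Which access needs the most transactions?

A1: 2 transactions
A2: 1 transaction

Answer: 2,1; total 3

Answer: A1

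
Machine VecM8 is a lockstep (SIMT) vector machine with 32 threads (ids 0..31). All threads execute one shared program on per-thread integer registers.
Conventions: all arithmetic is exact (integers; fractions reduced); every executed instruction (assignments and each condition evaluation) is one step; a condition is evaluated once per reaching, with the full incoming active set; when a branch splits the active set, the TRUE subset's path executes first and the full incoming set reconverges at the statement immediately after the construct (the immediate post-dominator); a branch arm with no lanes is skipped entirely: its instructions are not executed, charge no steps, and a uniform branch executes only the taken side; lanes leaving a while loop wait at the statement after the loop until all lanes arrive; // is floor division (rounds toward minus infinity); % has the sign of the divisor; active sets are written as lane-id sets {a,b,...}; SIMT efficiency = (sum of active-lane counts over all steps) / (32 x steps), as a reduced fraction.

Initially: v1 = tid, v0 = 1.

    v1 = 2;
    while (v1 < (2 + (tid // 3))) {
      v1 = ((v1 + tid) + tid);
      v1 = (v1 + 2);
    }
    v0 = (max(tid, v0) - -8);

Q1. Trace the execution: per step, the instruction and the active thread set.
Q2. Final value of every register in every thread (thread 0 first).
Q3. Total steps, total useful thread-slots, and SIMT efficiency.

step 0: v1 <- 2                      {0,1,2,3,4,5,6,7,8,9,10,11,12,13,14,15,16,17,18,19,20,21,22,23,24,25,26,27,28,29,30,31}
step 1: eval (v1 < (2 + (tid // 3))) {0,1,2,3,4,5,6,7,8,9,10,11,12,13,14,15,16,17,18,19,20,21,22,23,24,25,26,27,28,29,30,31}
step 2: v1 <- ((v1 + tid) + tid)     {3,4,5,6,7,8,9,10,11,12,13,14,15,16,17,18,19,20,21,22,23,24,25,26,27,28,29,30,31}
step 3: v1 <- (v1 + 2)               {3,4,5,6,7,8,9,10,11,12,13,14,15,16,17,18,19,20,21,22,23,24,25,26,27,28,29,30,31}
step 4: eval (v1 < (2 + (tid // 3))) {3,4,5,6,7,8,9,10,11,12,13,14,15,16,17,18,19,20,21,22,23,24,25,26,27,28,29,30,31}
step 5: v0 <- (max(tid, v0) - -8)    {0,1,2,3,4,5,6,7,8,9,10,11,12,13,14,15,16,17,18,19,20,21,22,23,24,25,26,27,28,29,30,31}

Answer: 6 steps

v1: 2,2,2,10,12,14,16,18,20,22,24,26,28,30,32,34,36,38,40,42,44,46,48,50,52,54,56,58,60,62,64,66
v0: 9,9,10,11,12,13,14,15,16,17,18,19,20,21,22,23,24,25,26,27,28,29,30,31,32,33,34,35,36,37,38,39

steps = 6; useful = 183; efficiency = 183/192 = 61/64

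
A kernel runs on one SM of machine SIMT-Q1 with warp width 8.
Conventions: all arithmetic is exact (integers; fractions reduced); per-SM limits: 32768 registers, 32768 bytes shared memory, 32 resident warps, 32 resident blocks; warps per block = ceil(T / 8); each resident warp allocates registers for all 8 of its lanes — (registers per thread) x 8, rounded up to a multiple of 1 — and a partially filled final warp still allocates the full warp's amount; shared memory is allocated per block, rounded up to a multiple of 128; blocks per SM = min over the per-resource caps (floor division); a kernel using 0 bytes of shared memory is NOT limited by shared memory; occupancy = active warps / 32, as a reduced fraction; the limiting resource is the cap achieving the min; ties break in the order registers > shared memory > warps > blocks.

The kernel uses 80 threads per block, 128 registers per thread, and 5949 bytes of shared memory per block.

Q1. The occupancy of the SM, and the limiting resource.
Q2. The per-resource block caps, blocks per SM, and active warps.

Answer: occupancy 15/16, limited by registers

registers: 3 blocks
shared memory: 5 blocks
warps: 3 blocks
blocks: 32 blocks

Answer: 3 blocks, 30 active warps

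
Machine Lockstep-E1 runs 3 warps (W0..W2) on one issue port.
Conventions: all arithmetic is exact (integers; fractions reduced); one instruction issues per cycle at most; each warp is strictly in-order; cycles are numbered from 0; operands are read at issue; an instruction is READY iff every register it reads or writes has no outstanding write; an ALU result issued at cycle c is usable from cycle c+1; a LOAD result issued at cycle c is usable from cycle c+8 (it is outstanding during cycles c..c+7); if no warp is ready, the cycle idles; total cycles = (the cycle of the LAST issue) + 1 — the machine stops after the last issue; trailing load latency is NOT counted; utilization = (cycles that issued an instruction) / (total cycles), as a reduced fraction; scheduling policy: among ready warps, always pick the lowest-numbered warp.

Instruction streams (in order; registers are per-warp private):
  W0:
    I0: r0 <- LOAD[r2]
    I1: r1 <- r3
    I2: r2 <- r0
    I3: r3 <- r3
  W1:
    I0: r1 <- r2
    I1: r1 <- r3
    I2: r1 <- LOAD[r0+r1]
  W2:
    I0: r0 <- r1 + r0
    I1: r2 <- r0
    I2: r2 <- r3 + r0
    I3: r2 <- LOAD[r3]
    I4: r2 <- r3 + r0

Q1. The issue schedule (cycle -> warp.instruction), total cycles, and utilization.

cycle 0: W0.I0
cycle 1: W0.I1
cycle 2: W1.I0
cycle 3: W1.I1
cycle 4: W1.I2
cycle 5: W2.I0
cycle 6: W2.I1
cycle 7: W2.I2
cycle 8: W0.I2
cycle 9: W0.I3
cycle 10: W2.I3
cycle 11: idle
cycle 12: idle
cycle 13: idle
cycle 14: idle
cycle 15: idle
cycle 16: idle
cycle 17: idle
cycle 18: W2.I4

Answer: 19 cycles, utilization 12/19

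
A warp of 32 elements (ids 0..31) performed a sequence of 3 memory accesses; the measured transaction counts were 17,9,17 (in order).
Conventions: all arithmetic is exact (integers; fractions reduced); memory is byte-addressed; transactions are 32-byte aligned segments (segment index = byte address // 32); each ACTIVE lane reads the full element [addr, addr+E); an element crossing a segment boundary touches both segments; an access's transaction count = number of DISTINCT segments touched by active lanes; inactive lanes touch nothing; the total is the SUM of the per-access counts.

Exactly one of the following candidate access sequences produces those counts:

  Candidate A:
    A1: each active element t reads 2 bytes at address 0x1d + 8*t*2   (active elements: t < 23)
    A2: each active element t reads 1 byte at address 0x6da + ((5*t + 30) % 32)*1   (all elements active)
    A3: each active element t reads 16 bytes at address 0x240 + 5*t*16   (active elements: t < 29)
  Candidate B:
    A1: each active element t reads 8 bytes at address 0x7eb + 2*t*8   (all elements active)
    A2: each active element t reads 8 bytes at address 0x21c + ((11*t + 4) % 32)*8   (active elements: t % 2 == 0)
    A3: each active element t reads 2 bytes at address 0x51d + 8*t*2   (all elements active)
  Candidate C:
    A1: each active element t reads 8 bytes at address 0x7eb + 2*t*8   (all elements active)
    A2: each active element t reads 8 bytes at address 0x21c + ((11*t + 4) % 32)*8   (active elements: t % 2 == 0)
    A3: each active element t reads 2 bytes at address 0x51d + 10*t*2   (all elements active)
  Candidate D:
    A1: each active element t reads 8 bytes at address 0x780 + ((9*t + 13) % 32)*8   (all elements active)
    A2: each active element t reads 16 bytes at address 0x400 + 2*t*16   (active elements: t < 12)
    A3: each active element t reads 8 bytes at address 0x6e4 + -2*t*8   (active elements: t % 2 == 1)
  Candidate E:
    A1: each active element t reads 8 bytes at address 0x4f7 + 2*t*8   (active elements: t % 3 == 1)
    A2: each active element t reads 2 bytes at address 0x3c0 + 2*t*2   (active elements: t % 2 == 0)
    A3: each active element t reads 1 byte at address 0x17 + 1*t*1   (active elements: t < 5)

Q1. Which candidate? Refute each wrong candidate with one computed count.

A: A1 gives 12 transactions, not 17
C: A3 gives 21 transactions, not 17
D: A1 gives 8 transactions, not 17
E: A1 gives 11 transactions, not 17
B: all counts match (17,9,17)

Answer: B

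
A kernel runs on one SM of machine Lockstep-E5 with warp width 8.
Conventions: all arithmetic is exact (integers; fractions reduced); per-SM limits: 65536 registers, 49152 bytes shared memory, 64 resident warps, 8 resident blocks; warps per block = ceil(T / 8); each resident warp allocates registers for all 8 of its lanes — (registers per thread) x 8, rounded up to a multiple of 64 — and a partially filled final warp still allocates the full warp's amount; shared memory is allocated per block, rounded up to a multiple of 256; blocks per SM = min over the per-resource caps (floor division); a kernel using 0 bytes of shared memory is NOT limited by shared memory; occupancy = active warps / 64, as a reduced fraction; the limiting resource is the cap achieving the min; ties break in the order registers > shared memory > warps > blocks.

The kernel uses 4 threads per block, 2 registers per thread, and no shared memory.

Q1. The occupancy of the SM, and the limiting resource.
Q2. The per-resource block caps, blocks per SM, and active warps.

Answer: occupancy 1/8, limited by blocks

registers: 1024 blocks
shared memory: no limit (kernel uses none)
warps: 64 blocks
blocks: 8 blocks

Answer: 8 blocks, 8 active warps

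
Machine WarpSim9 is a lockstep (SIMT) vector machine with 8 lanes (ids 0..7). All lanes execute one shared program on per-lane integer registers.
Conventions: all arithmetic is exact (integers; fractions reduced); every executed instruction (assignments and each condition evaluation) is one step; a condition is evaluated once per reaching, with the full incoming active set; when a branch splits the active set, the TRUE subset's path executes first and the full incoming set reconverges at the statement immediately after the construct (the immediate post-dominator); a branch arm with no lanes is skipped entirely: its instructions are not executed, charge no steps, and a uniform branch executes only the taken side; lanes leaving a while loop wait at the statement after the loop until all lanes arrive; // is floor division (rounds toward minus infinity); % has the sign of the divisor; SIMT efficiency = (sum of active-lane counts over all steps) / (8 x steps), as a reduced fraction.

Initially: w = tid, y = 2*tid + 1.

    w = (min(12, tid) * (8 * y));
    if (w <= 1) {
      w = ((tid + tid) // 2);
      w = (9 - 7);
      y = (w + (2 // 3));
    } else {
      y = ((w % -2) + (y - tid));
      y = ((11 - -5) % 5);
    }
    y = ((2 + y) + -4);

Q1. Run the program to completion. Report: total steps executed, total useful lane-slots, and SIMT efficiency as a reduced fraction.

Answer: 8 steps, 41 useful, 41/64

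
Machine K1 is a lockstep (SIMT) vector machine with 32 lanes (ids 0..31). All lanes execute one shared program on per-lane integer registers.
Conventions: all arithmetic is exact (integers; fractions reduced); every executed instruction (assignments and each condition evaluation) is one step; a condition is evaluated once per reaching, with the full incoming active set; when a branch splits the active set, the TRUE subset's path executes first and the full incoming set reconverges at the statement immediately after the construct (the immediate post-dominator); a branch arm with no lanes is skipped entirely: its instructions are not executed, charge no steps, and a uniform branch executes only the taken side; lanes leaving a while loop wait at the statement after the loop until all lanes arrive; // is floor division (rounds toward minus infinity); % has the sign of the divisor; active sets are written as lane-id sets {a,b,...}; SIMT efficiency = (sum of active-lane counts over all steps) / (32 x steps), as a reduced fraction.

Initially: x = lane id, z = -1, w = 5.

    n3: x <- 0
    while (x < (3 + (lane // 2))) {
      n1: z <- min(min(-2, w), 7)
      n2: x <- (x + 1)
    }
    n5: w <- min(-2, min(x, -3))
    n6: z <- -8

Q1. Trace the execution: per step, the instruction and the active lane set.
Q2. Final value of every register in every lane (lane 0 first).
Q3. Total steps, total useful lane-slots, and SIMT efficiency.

step 0: x <- 0                       {0,1,2,3,4,5,6,7,8,9,10,11,12,13,14,15,16,17,18,19,20,21,22,23,24,25,26,27,28,29,30,31}
step 1: eval (x < (3 + (lane // 2))) {0,1,2,3,4,5,6,7,8,9,10,11,12,13,14,15,16,17,18,19,20,21,22,23,24,25,26,27,28,29,30,31}
step 2: z <- min(min(-2, w), 7)      {0,1,2,3,4,5,6,7,8,9,10,11,12,13,14,15,16,17,18,19,20,21,22,23,24,25,26,27,28,29,30,31}
step 3: x <- (x + 1)                 {0,1,2,3,4,5,6,7,8,9,10,11,12,13,14,15,16,17,18,19,20,21,22,23,24,25,26,27,28,29,30,31}
step 4: eval (x < (3 + (lane // 2))) {0,1,2,3,4,5,6,7,8,9,10,11,12,13,14,15,16,17,18,19,20,21,22,23,24,25,26,27,28,29,30,31}
step 5: z <- min(min(-2, w), 7)      {0,1,2,3,4,5,6,7,8,9,10,11,12,13,14,15,16,17,18,19,20,21,22,23,24,25,26,27,28,29,30,31}
step 6: x <- (x + 1)                 {0,1,2,3,4,5,6,7,8,9,10,11,12,13,14,15,16,17,18,19,20,21,22,23,24,25,26,27,28,29,30,31}
step 7: eval (x < (3 + (lane // 2))) {0,1,2,3,4,5,6,7,8,9,10,11,12,13,14,15,16,17,18,19,20,21,22,23,24,25,26,27,28,29,30,31}
step 8: z <- min(min(-2, w), 7)      {0,1,2,3,4,5,6,7,8,9,10,11,12,13,14,15,16,17,18,19,20,21,22,23,24,25,26,27,28,29,30,31}
step 9: x <- (x + 1)                 {0,1,2,3,4,5,6,7,8,9,10,11,12,13,14,15,16,17,18,19,20,21,22,23,24,25,26,27,28,29,30,31}
step 10: eval (x < (3 + (lane // 2))) {0,1,2,3,4,5,6,7,8,9,10,11,12,13,14,15,16,17,18,19,20,21,22,23,24,25,26,27,28,29,30,31}
step 11: z <- min(min(-2, w), 7)      {2,3,4,5,6,7,8,9,10,11,12,13,14,15,16,17,18,19,20,21,22,23,24,25,26,27,28,29,30,31}
step 12: x <- (x + 1)                 {2,3,4,5,6,7,8,9,10,11,12,13,14,15,16,17,18,19,20,21,22,23,24,25,26,27,28,29,30,31}
step 13: eval (x < (3 + (lane // 2))) {2,3,4,5,6,7,8,9,10,11,12,13,14,15,16,17,18,19,20,21,22,23,24,25,26,27,28,29,30,31}
step 14: z <- min(min(-2, w), 7)      {4,5,6,7,8,9,10,11,12,13,14,15,16,17,18,19,20,21,22,23,24,25,26,27,28,29,30,31}
step 15: x <- (x + 1)                 {4,5,6,7,8,9,10,11,12,13,14,15,16,17,18,19,20,21,22,23,24,25,26,27,28,29,30,31}
step 16: eval (x < (3 + (lane // 2))) {4,5,6,7,8,9,10,11,12,13,14,15,16,17,18,19,20,21,22,23,24,25,26,27,28,29,30,31}
step 17: z <- min(min(-2, w), 7)      {6,7,8,9,10,11,12,13,14,15,16,17,18,19,20,21,22,23,24,25,26,27,28,29,30,31}
step 18: x <- (x + 1)                 {6,7,8,9,10,11,12,13,14,15,16,17,18,19,20,21,22,23,24,25,26,27,28,29,30,31}
step 19: eval (x < (3 + (lane // 2))) {6,7,8,9,10,11,12,13,14,15,16,17,18,19,20,21,22,23,24,25,26,27,28,29,30,31}
step 20: z <- min(min(-2, w), 7)      {8,9,10,11,12,13,14,15,16,17,18,19,20,21,22,23,24,25,26,27,28,29,30,31}
step 21: x <- (x + 1)                 {8,9,10,11,12,13,14,15,16,17,18,19,20,21,22,23,24,25,26,27,28,29,30,31}
step 22: eval (x < (3 + (lane // 2))) {8,9,10,11,12,13,14,15,16,17,18,19,20,21,22,23,24,25,26,27,28,29,30,31}
step 23: z <- min(min(-2, w), 7)      {10,11,12,13,14,15,16,17,18,19,20,21,22,23,24,25,26,27,28,29,30,31}
step 24: x <- (x + 1)                 {10,11,12,13,14,15,16,17,18,19,20,21,22,23,24,25,26,27,28,29,30,31}
step 25: eval (x < (3 + (lane // 2))) {10,11,12,13,14,15,16,17,18,19,20,21,22,23,24,25,26,27,28,29,30,31}
step 26: z <- min(min(-2, w), 7)      {12,13,14,15,16,17,18,19,20,21,22,23,24,25,26,27,28,29,30,31}
step 27: x <- (x + 1)                 {12,13,14,15,16,17,18,19,20,21,22,23,24,25,26,27,28,29,30,31}
step 28: eval (x < (3 + (lane // 2))) {12,13,14,15,16,17,18,19,20,21,22,23,24,25,26,27,28,29,30,31}
step 29: z <- min(min(-2, w), 7)      {14,15,16,17,18,19,20,21,22,23,24,25,26,27,28,29,30,31}
step 30: x <- (x + 1)                 {14,15,16,17,18,19,20,21,22,23,24,25,26,27,28,29,30,31}
step 31: eval (x < (3 + (lane // 2))) {14,15,16,17,18,19,20,21,22,23,24,25,26,27,28,29,30,31}
step 32: z <- min(min(-2, w), 7)      {16,17,18,19,20,21,22,23,24,25,26,27,28,29,30,31}
step 33: x <- (x + 1)                 {16,17,18,19,20,21,22,23,24,25,26,27,28,29,30,31}
step 34: eval (x < (3 + (lane // 2))) {16,17,18,19,20,21,22,23,24,25,26,27,28,29,30,31}
step 35: z <- min(min(-2, w), 7)      {18,19,20,21,22,23,24,25,26,27,28,29,30,31}
step 36: x <- (x + 1)                 {18,19,20,21,22,23,24,25,26,27,28,29,30,31}
step 37: eval (x < (3 + (lane // 2))) {18,19,20,21,22,23,24,25,26,27,28,29,30,31}
step 38: z <- min(min(-2, w), 7)      {20,21,22,23,24,25,26,27,28,29,30,31}
step 39: x <- (x + 1)                 {20,21,22,23,24,25,26,27,28,29,30,31}
step 40: eval (x < (3 + (lane // 2))) {20,21,22,23,24,25,26,27,28,29,30,31}
step 41: z <- min(min(-2, w), 7)      {22,23,24,25,26,27,28,29,30,31}
step 42: x <- (x + 1)                 {22,23,24,25,26,27,28,29,30,31}
step 43: eval (x < (3 + (lane // 2))) {22,23,24,25,26,27,28,29,30,31}
step 44: z <- min(min(-2, w), 7)      {24,25,26,27,28,29,30,31}
step 45: x <- (x + 1)                 {24,25,26,27,28,29,30,31}
step 46: eval (x < (3 + (lane // 2))) {24,25,26,27,28,29,30,31}
step 47: z <- min(min(-2, w), 7)      {26,27,28,29,30,31}
step 48: x <- (x + 1)                 {26,27,28,29,30,31}
step 49: eval (x < (3 + (lane // 2))) {26,27,28,29,30,31}
step 50: z <- min(min(-2, w), 7)      {28,29,30,31}
step 51: x <- (x + 1)                 {28,29,30,31}
step 52: eval (x < (3 + (lane // 2))) {28,29,30,31}
step 53: z <- min(min(-2, w), 7)      {30,31}
step 54: x <- (x + 1)                 {30,31}
step 55: eval (x < (3 + (lane // 2))) {30,31}
step 56: w <- min(-2, min(x, -3))     {0,1,2,3,4,5,6,7,8,9,10,11,12,13,14,15,16,17,18,19,20,21,22,23,24,25,26,27,28,29,30,31}
step 57: z <- -8                      {0,1,2,3,4,5,6,7,8,9,10,11,12,13,14,15,16,17,18,19,20,21,22,23,24,25,26,27,28,29,30,31}

Answer: 58 steps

x: 3,3,4,4,5,5,6,6,7,7,8,8,9,9,10,10,11,11,12,12,13,13,14,14,15,15,16,16,17,17,18,18
z: -8,-8,-8,-8,-8,-8,-8,-8,-8,-8,-8,-8,-8,-8,-8,-8,-8,-8,-8,-8,-8,-8,-8,-8,-8,-8,-8,-8,-8,-8,-8,-8
w: -3,-3,-3,-3,-3,-3,-3,-3,-3,-3,-3,-3,-3,-3,-3,-3,-3,-3,-3,-3,-3,-3,-3,-3,-3,-3,-3,-3,-3,-3,-3,-3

steps = 58; useful = 1136; efficiency = 1136/1856 = 71/116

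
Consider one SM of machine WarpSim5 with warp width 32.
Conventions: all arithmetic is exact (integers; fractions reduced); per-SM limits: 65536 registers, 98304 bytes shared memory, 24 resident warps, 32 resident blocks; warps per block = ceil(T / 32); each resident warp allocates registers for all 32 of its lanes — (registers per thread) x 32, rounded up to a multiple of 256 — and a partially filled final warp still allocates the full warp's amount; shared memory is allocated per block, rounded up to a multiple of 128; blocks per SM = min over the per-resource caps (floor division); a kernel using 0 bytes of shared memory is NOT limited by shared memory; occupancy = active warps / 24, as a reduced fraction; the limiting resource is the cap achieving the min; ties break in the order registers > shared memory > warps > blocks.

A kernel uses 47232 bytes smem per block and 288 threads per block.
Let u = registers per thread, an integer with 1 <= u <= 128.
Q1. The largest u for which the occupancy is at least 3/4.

Answer: u = 112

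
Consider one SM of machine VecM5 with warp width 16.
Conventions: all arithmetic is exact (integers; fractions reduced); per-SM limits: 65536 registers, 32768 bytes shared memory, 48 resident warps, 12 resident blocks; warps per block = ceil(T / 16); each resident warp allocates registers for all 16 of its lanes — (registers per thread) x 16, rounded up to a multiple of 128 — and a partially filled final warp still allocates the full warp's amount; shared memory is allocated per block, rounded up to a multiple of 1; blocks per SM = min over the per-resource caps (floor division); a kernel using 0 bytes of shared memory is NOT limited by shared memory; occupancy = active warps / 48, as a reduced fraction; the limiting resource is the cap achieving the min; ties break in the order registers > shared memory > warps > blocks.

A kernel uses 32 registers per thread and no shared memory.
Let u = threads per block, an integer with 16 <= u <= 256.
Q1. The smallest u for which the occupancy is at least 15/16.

Answer: u = 49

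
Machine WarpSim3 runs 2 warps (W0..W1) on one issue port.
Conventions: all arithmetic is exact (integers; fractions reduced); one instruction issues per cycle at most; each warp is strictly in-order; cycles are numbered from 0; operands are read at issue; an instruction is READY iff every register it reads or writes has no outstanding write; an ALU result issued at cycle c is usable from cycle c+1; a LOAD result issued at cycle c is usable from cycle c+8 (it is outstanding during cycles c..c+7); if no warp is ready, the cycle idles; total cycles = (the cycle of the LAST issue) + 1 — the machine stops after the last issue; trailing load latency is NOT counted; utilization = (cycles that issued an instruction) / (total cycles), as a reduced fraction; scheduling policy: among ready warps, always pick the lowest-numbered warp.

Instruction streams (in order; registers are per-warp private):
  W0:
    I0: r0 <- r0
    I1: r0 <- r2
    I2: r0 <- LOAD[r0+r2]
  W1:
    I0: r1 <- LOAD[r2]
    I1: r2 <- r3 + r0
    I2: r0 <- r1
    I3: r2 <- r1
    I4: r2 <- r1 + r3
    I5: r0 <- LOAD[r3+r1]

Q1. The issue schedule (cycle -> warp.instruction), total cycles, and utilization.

cycle 0: W0.I0
cycle 1: W0.I1
cycle 2: W0.I2
cycle 3: W1.I0
cycle 4: W1.I1
cycle 5: idle
cycle 6: idle
cycle 7: idle
cycle 8: idle
cycle 9: idle
cycle 10: idle
cycle 11: W1.I2
cycle 12: W1.I3
cycle 13: W1.I4
cycle 14: W1.I5

Answer: 15 cycles, utilization 3/5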